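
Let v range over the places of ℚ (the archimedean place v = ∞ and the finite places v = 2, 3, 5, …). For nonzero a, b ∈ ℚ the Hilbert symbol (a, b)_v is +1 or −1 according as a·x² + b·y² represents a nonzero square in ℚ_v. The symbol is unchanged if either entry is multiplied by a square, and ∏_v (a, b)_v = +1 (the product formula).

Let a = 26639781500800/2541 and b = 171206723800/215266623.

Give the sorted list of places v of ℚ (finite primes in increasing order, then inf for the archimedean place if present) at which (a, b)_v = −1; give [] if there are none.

[7, 19]

(a, b) ≡ (23142, 532266) mod (ℚ^×)²; places V = {2, 3, 5, 7, 11, 13, 19, 23, 29, ∞}.
(a,b)_13: α=4, u≡2; β=-2, v≡8 (mod 13); (2|13)=-1, (8|13)=-1; sign (−1)^0·-1^-2·-1^4 = +1.
(a,b)_29: α=1, u≡17; β=-1, v≡15 (mod 29); (17|29)=-1, (15|29)=-1; sign (−1)^0·-1^-1·-1^1 = +1.
(a,b)_2: α=7, β=3; u≡3, v≡5 (mod 8); ε(u)ε(v)=1·0, αω(v)=7·1, βω(u)=3·1; sum ≡ 0  ⇒  +1.
(a,b)_19: α=1, u≡2; β=1, v≡10 (mod 19); (2|19)=-1, (10|19)=-1; sign (−1)^1·-1^1·-1^1 = -1.
(a,b)_23: α=2, u≡16; β=5, v≡9 (mod 23); (16|23)=+1, (9|23)=+1; sign (−1)^0·+1^5·+1^2 = +1.
(a,b)_3: α=-1, u≡1; β=-1, v≡2 (mod 3); (1|3)=+1, (2|3)=-1; sign (−1)^1·+1^-1·-1^-1 = +1.
(a,b)_∞: sgn(23142)=+, sgn(532266)=+, so +1.
(a,b)_11: α=-2, u≡5; β=-4, v≡5 (mod 11); (5|11)=+1, (5|11)=+1; sign (−1)^0·+1^-4·+1^-2 = +1.
(a,b)_5: α=2, u≡2; β=2, v≡4 (mod 5); (2|5)=-1, (4|5)=+1; sign (−1)^0·-1^2·+1^2 = +1.
(a,b)_7: α=-1, u≡1; β=1, v≡2 (mod 7); (1|7)=+1, (2|7)=+1; sign (−1)^1·+1^1·+1^-1 = -1.
|Ram(23142, 532266)| = 2, even; anisotropic at {7, 19}.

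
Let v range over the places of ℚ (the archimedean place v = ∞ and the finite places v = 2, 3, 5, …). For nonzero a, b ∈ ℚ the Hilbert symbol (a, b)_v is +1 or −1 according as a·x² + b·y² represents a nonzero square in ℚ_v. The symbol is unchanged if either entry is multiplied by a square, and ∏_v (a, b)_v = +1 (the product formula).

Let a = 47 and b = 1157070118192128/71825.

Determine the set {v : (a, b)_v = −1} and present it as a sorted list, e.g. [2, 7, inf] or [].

Mod squares: a ≡ 47, b ≡ 19718521. Check v ∈ {∞, 2, 3, 5, 7, 13, 17, 23, 29, 37, 47}.
v=∞: 47 > 0 and 19718521 > 0  ⇒  (a,b)_∞ = +1.
v=23: a=23^0·(≡1), b=23^1·(≡4) mod 23; (1|23)=+1, (4|23)=+1; (−1)^{0·1·11}·(+1)^1·(+1)^0 = +1.
v=37: a=37^0·(≡10), b=37^1·(≡23) mod 37; (10|37)=+1, (23|37)=-1; (−1)^{0·1·18}·(+1)^1·(-1)^0 = +1.
v=13: a=13^0·(≡8), b=13^-2·(≡4) mod 13; (8|13)=-1, (4|13)=+1; (−1)^{0·-2·6}·(-1)^-2·(+1)^0 = +1.
v=29: a=29^0·(≡18), b=29^1·(≡15) mod 29; (18|29)=-1, (15|29)=-1; (−1)^{0·1·14}·(-1)^1·(-1)^0 = -1.
v=17: a=17^0·(≡13), b=17^-1·(≡7) mod 17; (13|17)=+1, (7|17)=-1; (−1)^{0·-1·8}·(+1)^-1·(-1)^0 = +1.
v=47: a=47^1·(≡1), b=47^3·(≡14) mod 47; (1|47)=+1, (14|47)=+1; (−1)^{1·3·23}·(+1)^3·(+1)^1 = -1.
v=7: a=7^0·(≡5), b=7^2·(≡1) mod 7; (5|7)=-1, (1|7)=+1; (−1)^{0·2·3}·(-1)^2·(+1)^0 = +1.
v=2: v_2(a)=0, v_2(b)=10; units ≡ 7, 1 (mod 8); ε·ε+αω+βω = 1·0+0·0+10·0 ≡ 0  ⇒  (a,b)_2 = +1.
v=3: a=3^0·(≡2), b=3^2·(≡1) mod 3; (2|3)=-1, (1|3)=+1; (−1)^{0·2·1}·(-1)^2·(+1)^0 = +1.
v=5: a=5^0·(≡2), b=5^-2·(≡1) mod 5; (2|5)=-1, (1|5)=+1; (−1)^{0·-2·2}·(-1)^-2·(+1)^0 = +1.
(47, 19718521 / ℚ) ramifies at {29, 47}: a division algebra.

[29, 47]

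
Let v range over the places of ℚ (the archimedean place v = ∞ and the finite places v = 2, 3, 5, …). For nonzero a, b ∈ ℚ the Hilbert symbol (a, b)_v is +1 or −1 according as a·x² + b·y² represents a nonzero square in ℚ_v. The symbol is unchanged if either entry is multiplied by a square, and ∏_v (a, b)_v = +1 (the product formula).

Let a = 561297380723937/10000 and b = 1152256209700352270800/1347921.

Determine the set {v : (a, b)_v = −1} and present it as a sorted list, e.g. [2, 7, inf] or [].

Mod squares: a ≡ 29233, b ≡ 1350243037. Check v ∈ {∞, 2, 3, 5, 11, 13, 17, 19, 23, 31, 41, 43}.
v=31: a=31^1·(≡22), b=31^1·(≡7) mod 31; (22|31)=-1, (7|31)=+1; (−1)^{1·1·15}·(-1)^1·(+1)^1 = +1.
v=41: a=41^1·(≡21), b=41^1·(≡33) mod 41; (21|41)=+1, (33|41)=+1; (−1)^{1·1·20}·(+1)^1·(+1)^1 = +1.
v=19: a=19^2·(≡7), b=19^3·(≡2) mod 19; (7|19)=+1, (2|19)=-1; (−1)^{2·3·9}·(+1)^3·(-1)^2 = +1.
v=23: a=23^1·(≡6), b=23^1·(≡21) mod 23; (6|23)=+1, (21|23)=-1; (−1)^{1·1·11}·(+1)^1·(-1)^1 = +1.
v=3: a=3^2·(≡1), b=3^-6·(≡1) mod 3; (1|3)=+1, (1|3)=+1; (−1)^{2·-6·1}·(+1)^-6·(+1)^2 = +1.
v=17: a=17^2·(≡7), b=17^3·(≡15) mod 17; (7|17)=-1, (15|17)=+1; (−1)^{2·3·8}·(-1)^3·(+1)^2 = -1.
v=5: a=5^-4·(≡2), b=5^2·(≡2) mod 5; (2|5)=-1, (2|5)=-1; (−1)^{-4·2·2}·(-1)^2·(-1)^-4 = +1.
v=11: a=11^2·(≡2), b=11^3·(≡4) mod 11; (2|11)=-1, (4|11)=+1; (−1)^{2·3·5}·(-1)^3·(+1)^2 = -1.
v=43: a=43^0·(≡38), b=43^-2·(≡19) mod 43; (38|43)=+1, (19|43)=-1; (−1)^{0·-2·21}·(+1)^-2·(-1)^0 = +1.
v=2: v_2(a)=-4, v_2(b)=4; units ≡ 1, 5 (mod 8); ε·ε+αω+βω = 0·0+-4·1+4·0 ≡ 0  ⇒  (a,b)_2 = +1.
v=∞: 29233 > 0 and 1350243037 > 0  ⇒  (a,b)_∞ = +1.
v=13: a=13^2·(≡3), b=13^3·(≡9) mod 13; (3|13)=+1, (9|13)=+1; (−1)^{2·3·6}·(+1)^3·(+1)^2 = +1.
Ram(29233, 1350243037) = {11, 17}; no ℚ_11-point on the conic.

[11, 17]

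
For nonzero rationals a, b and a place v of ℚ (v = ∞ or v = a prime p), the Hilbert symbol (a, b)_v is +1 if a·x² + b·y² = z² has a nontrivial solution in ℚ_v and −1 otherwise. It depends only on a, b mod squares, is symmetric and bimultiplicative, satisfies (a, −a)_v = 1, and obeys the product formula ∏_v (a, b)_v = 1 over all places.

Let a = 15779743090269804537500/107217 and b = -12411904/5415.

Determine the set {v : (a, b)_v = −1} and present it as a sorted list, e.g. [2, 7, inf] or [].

[3, 5, 17, 23]

Mod squares: a ≡ 189255, b ≡ -181815. Check v ∈ {∞, 2, 3, 5, 7, 11, 17, 19, 23, 31, 37}.
v=5: a=5^5·(≡1), b=5^-1·(≡2) mod 5; (1|5)=+1, (2|5)=-1; (−1)^{5·-1·2}·(+1)^-1·(-1)^5 = -1.
v=3: a=3^-3·(≡1), b=3^-1·(≡1) mod 3; (1|3)=+1, (1|3)=+1; (−1)^{-3·-1·1}·(+1)^-1·(+1)^-3 = -1.
v=17: a=17^4·(≡12), b=17^1·(≡8) mod 17; (12|17)=-1, (8|17)=+1; (−1)^{4·1·8}·(-1)^1·(+1)^4 = -1.
v=19: a=19^-2·(≡2), b=19^-2·(≡10) mod 19; (2|19)=-1, (10|19)=-1; (−1)^{-2·-2·9}·(-1)^-2·(-1)^-2 = +1.
v=∞: 189255 > 0 and -181815 < 0  ⇒  (a,b)_∞ = +1.
v=2: v_2(a)=2, v_2(b)=10; units ≡ 7, 1 (mod 8); ε·ε+αω+βω = 1·0+2·0+10·0 ≡ 0  ⇒  (a,b)_2 = +1.
v=31: a=31^3·(≡3), b=31^1·(≡5) mod 31; (3|31)=-1, (5|31)=+1; (−1)^{3·1·15}·(-1)^1·(+1)^3 = +1.
v=11: a=11^-1·(≡4), b=11^0·(≡4) mod 11; (4|11)=+1, (4|11)=+1; (−1)^{-1·0·5}·(+1)^0·(+1)^-1 = +1.
v=7: a=7^2·(≡5), b=7^0·(≡5) mod 7; (5|7)=-1, (5|7)=-1; (−1)^{2·0·3}·(-1)^0·(-1)^2 = +1.
v=37: a=37^1·(≡25), b=37^0·(≡26) mod 37; (25|37)=+1, (26|37)=+1; (−1)^{1·0·18}·(+1)^0·(+1)^1 = +1.
v=23: a=23^4·(≡20), b=23^1·(≡7) mod 23; (20|23)=-1, (7|23)=-1; (−1)^{4·1·11}·(-1)^1·(-1)^4 = -1.
|Ram(189255, -181815)| = 4, even; anisotropic at {3, 5, 17, 23}.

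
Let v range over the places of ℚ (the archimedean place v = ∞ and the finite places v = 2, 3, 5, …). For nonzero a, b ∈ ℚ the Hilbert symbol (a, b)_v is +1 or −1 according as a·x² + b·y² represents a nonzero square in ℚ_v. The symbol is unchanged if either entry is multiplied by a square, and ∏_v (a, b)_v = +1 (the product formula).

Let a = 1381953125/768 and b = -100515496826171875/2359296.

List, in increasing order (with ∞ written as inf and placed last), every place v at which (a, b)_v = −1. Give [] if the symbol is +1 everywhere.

(a, b) ≡ (15, -19) mod (ℚ^×)²; places V = {2, 3, 5, 7, 19, ∞}.
(a,b)_19: α=2, u≡3; β=3, v≡12 (mod 19); (3|19)=-1, (12|19)=-1; sign (−1)^0·-1^3·-1^2 = -1.
(a,b)_∞: sgn(15)=+, sgn(-19)=−, so +1.
(a,b)_2: α=-8, β=-18; u≡7, v≡5 (mod 8); ε(u)ε(v)=1·0, αω(v)=-8·1, βω(u)=-18·0; sum ≡ 0  ⇒  +1.
(a,b)_3: α=-1, u≡2; β=-2, v≡2 (mod 3); (2|3)=-1, (2|3)=-1; sign (−1)^0·-1^-2·-1^-1 = -1.
(a,b)_7: α=2, u≡4; β=4, v≡2 (mod 7); (4|7)=+1, (2|7)=+1; sign (−1)^0·+1^4·+1^2 = +1.
(a,b)_5: α=7, u≡3; β=14, v≡1 (mod 5); (3|5)=-1, (1|5)=+1; sign (−1)^0·-1^14·+1^7 = +1.
|Ram(15, -19)| = 2, even; anisotropic at {3, 19}.

[3, 19]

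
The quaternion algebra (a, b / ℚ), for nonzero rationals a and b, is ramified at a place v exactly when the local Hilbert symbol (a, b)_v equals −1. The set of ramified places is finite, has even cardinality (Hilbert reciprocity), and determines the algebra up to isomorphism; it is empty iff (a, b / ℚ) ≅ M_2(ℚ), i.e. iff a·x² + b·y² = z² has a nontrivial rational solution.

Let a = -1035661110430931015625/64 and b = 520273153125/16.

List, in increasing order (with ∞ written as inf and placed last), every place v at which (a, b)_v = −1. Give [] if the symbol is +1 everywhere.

Mod squares: a ≡ -1265, b ≡ 5. Check v ∈ {∞, 2, 3, 5, 11, 17, 23}.
v=11: a=11^5·(≡10), b=11^2·(≡1) mod 11; (10|11)=-1, (1|11)=+1; (−1)^{5·2·5}·(-1)^2·(+1)^5 = +1.
v=23: a=23^3·(≡22), b=23^2·(≡15) mod 23; (22|23)=-1, (15|23)=-1; (−1)^{3·2·11}·(-1)^2·(-1)^3 = -1.
v=5: a=5^7·(≡2), b=5^5·(≡4) mod 5; (2|5)=-1, (4|5)=+1; (−1)^{7·5·2}·(-1)^5·(+1)^7 = -1.
v=3: a=3^4·(≡1), b=3^2·(≡2) mod 3; (1|3)=+1, (2|3)=-1; (−1)^{4·2·1}·(+1)^2·(-1)^4 = +1.
v=∞: -1265 < 0 and 5 > 0  ⇒  (a,b)_∞ = +1.
v=17: a=17^4·(≡7), b=17^2·(≡6) mod 17; (7|17)=-1, (6|17)=-1; (−1)^{4·2·8}·(-1)^2·(-1)^4 = +1.
v=2: v_2(a)=-6, v_2(b)=-4; units ≡ 7, 5 (mod 8); ε·ε+αω+βω = 1·0+-6·1+-4·0 ≡ 0  ⇒  (a,b)_2 = +1.
(-1265, 5 / ℚ) ramifies at {5, 23}: a division algebra.

[5, 23]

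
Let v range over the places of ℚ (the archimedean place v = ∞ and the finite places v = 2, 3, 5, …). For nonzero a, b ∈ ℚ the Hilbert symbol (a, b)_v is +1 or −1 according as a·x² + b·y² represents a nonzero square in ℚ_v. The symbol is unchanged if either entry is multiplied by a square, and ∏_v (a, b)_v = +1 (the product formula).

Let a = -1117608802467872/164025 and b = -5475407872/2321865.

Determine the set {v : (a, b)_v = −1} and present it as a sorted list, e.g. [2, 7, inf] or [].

(a, b) ≡ (-2, -1430) mod (ℚ^×)²; places V = {2, 3, 5, 7, 11, 13, 17, 29, ∞}.
(a,b)_29: α=0, u≡10; β=2, v≡22 (mod 29); (10|29)=-1, (22|29)=+1; sign (−1)^0·-1^2·+1^0 = +1.
(a,b)_13: α=4, u≡5; β=-1, v≡6 (mod 13); (5|13)=-1, (6|13)=-1; sign (−1)^0·-1^-1·-1^4 = -1.
(a,b)_17: α=4, u≡16; β=2, v≡2 (mod 17); (16|17)=+1, (2|17)=+1; sign (−1)^0·+1^2·+1^4 = +1.
(a,b)_11: α=4, u≡3; β=1, v≡2 (mod 11); (3|11)=+1, (2|11)=-1; sign (−1)^0·+1^1·-1^4 = +1.
(a,b)_7: α=0, u≡6; β=-2, v≡5 (mod 7); (6|7)=-1, (5|7)=-1; sign (−1)^0·-1^-2·-1^0 = +1.
(a,b)_3: α=-8, u≡1; β=-6, v≡1 (mod 3); (1|3)=+1, (1|3)=+1; sign (−1)^0·+1^-6·+1^-8 = +1.
(a,b)_2: α=5, β=11; u≡7, v≡5 (mod 8); ε(u)ε(v)=1·0, αω(v)=5·1, βω(u)=11·0; sum ≡ 1  ⇒  -1.
(a,b)_5: α=-2, u≡3; β=-1, v≡1 (mod 5); (3|5)=-1, (1|5)=+1; sign (−1)^0·-1^-1·+1^-2 = -1.
(a,b)_∞: sgn(-2)=−, sgn(-1430)=−, so -1.
|Ram(-2, -1430)| = 4, even; anisotropic at {2, 5, 13, ∞}.

[2, 5, 13, inf]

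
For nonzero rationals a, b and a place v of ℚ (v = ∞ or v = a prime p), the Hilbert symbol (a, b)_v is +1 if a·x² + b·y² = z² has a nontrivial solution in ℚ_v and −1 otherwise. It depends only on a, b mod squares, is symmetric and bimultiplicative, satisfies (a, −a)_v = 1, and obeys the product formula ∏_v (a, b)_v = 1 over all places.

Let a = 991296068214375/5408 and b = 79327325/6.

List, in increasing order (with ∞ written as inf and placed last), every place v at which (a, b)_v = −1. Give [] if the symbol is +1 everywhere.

[2, 17]

Mod squares: a ≡ 7854, b ≡ 462. Check v ∈ {∞, 2, 3, 5, 7, 11, 13, 17, 29}.
v=2: v_2(a)=-5, v_2(b)=-1; units ≡ 7, 7 (mod 8); ε·ε+αω+βω = 1·1+-5·0+-1·0 ≡ 1  ⇒  (a,b)_2 = -1.
v=29: a=29^2·(≡24), b=29^2·(≡27) mod 29; (24|29)=+1, (27|29)=-1; (−1)^{2·2·14}·(+1)^2·(-1)^2 = +1.
v=3: a=3^5·(≡2), b=3^-1·(≡1) mod 3; (2|3)=-1, (1|3)=+1; (−1)^{5·-1·1}·(-1)^-1·(+1)^5 = +1.
v=11: a=11^3·(≡8), b=11^1·(≡5) mod 11; (8|11)=-1, (5|11)=+1; (−1)^{3·1·5}·(-1)^1·(+1)^3 = +1.
v=∞: 7854 > 0 and 462 > 0  ⇒  (a,b)_∞ = +1.
v=17: a=17^1·(≡7), b=17^0·(≡12) mod 17; (7|17)=-1, (12|17)=-1; (−1)^{1·0·8}·(-1)^0·(-1)^1 = -1.
v=5: a=5^4·(≡1), b=5^2·(≡3) mod 5; (1|5)=+1, (3|5)=-1; (−1)^{4·2·2}·(+1)^2·(-1)^4 = +1.
v=7: a=7^3·(≡4), b=7^3·(≡5) mod 7; (4|7)=+1, (5|7)=-1; (−1)^{3·3·3}·(+1)^3·(-1)^3 = +1.
v=13: a=13^-2·(≡11), b=13^0·(≡2) mod 13; (11|13)=-1, (2|13)=-1; (−1)^{-2·0·6}·(-1)^0·(-1)^-2 = +1.
(7854, 462 / ℚ) ramifies at {2, 17}: a division algebra.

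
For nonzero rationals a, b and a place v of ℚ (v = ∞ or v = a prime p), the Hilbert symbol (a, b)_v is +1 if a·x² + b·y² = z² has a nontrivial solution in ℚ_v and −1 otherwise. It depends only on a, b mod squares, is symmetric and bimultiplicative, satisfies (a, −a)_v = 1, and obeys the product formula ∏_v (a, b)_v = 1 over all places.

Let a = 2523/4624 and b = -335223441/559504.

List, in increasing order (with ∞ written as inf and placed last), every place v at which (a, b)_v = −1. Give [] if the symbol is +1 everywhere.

[2, 3, 7, 19]

Mod squares: a ≡ 3, b ≡ -4921. Check v ∈ {∞, 2, 3, 7, 11, 17, 19, 29, 37}.
v=3: a=3^1·(≡1), b=3^4·(≡2) mod 3; (1|3)=+1, (2|3)=-1; (−1)^{1·4·1}·(+1)^4·(-1)^1 = -1.
v=19: a=19^0·(≡13), b=19^1·(≡9) mod 19; (13|19)=-1, (9|19)=+1; (−1)^{0·1·9}·(-1)^1·(+1)^0 = -1.
v=29: a=29^2·(≡27), b=29^2·(≡13) mod 29; (27|29)=-1, (13|29)=+1; (−1)^{2·2·14}·(-1)^2·(+1)^2 = +1.
v=17: a=17^-2·(≡10), b=17^-2·(≡8) mod 17; (10|17)=-1, (8|17)=+1; (−1)^{-2·-2·8}·(-1)^-2·(+1)^-2 = +1.
v=7: a=7^0·(≡6), b=7^1·(≡2) mod 7; (6|7)=-1, (2|7)=+1; (−1)^{0·1·3}·(-1)^1·(+1)^0 = -1.
v=37: a=37^0·(≡30), b=37^1·(≡31) mod 37; (30|37)=+1, (31|37)=-1; (−1)^{0·1·18}·(+1)^1·(-1)^0 = +1.
v=2: v_2(a)=-4, v_2(b)=-4; units ≡ 3, 7 (mod 8); ε·ε+αω+βω = 1·1+-4·0+-4·1 ≡ 1  ⇒  (a,b)_2 = -1.
v=∞: 3 > 0 and -4921 < 0  ⇒  (a,b)_∞ = +1.
v=11: a=11^0·(≡1), b=11^-2·(≡2) mod 11; (1|11)=+1, (2|11)=-1; (−1)^{0·-2·5}·(+1)^-2·(-1)^0 = +1.
|Ram(3, -4921)| = 4, even; anisotropic at {2, 3, 7, 19}.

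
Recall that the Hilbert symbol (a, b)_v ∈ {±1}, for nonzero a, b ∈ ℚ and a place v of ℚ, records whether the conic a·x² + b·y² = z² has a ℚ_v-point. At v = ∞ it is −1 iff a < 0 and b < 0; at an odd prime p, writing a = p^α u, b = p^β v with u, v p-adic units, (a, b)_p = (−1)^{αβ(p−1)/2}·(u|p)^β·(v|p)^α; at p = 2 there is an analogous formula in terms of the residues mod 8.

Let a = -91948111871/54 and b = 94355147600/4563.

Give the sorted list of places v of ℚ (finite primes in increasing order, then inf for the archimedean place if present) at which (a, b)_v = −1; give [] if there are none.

[2, 3, 7, 19]

Mod squares: a ≡ -714, b ≡ 6783. Check v ∈ {∞, 2, 3, 5, 7, 11, 13, 17, 19}.
v=7: a=7^3·(≡6), b=7^1·(≡6) mod 7; (6|7)=-1, (6|7)=-1; (−1)^{3·1·3}·(-1)^1·(-1)^3 = -1.
v=13: a=13^0·(≡4), b=13^-2·(≡12) mod 13; (4|13)=+1, (12|13)=+1; (−1)^{0·-2·6}·(+1)^-2·(+1)^0 = +1.
v=∞: -714 < 0 and 6783 > 0  ⇒  (a,b)_∞ = +1.
v=19: a=19^4·(≡8), b=19^3·(≡13) mod 19; (8|19)=-1, (13|19)=-1; (−1)^{4·3·9}·(-1)^3·(-1)^4 = -1.
v=2: v_2(a)=-1, v_2(b)=4; units ≡ 3, 7 (mod 8); ε·ε+αω+βω = 1·1+-1·0+4·1 ≡ 1  ⇒  (a,b)_2 = -1.
v=3: a=3^-3·(≡2), b=3^-3·(≡2) mod 3; (2|3)=-1, (2|3)=-1; (−1)^{-3·-3·1}·(-1)^-3·(-1)^-3 = -1.
v=5: a=5^0·(≡1), b=5^2·(≡3) mod 5; (1|5)=+1, (3|5)=-1; (−1)^{0·2·2}·(+1)^2·(-1)^0 = +1.
v=11: a=11^2·(≡4), b=11^0·(≡6) mod 11; (4|11)=+1, (6|11)=-1; (−1)^{2·0·5}·(+1)^0·(-1)^2 = +1.
v=17: a=17^1·(≡2), b=17^3·(≡4) mod 17; (2|17)=+1, (4|17)=+1; (−1)^{1·3·8}·(+1)^3·(+1)^1 = +1.
(-714, 6783 / ℚ) ramifies at {2, 3, 7, 19}: a division algebra.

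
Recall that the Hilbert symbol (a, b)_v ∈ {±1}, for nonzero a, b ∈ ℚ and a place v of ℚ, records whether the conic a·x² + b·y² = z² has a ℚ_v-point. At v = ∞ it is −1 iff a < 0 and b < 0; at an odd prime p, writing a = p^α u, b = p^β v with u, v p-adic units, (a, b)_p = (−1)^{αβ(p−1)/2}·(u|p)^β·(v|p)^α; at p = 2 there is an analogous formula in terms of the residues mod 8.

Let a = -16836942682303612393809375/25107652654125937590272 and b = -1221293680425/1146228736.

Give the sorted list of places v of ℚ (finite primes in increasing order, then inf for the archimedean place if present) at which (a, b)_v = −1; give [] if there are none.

(a, b) ≡ (-910, -273) mod (ℚ^×)²; places V = {2, 3, 5, 7, 13, 17, 23, 43, ∞}.
(a,b)_13: α=5, u≡6; β=3, v≡2 (mod 13); (6|13)=-1, (2|13)=-1; sign (−1)^0·-1^3·-1^5 = +1.
(a,b)_17: α=-2, u≡1; β=0, v≡8 (mod 17); (1|17)=+1, (8|17)=+1; sign (−1)^0·+1^0·+1^-2 = +1.
(a,b)_∞: sgn(-910)=−, sgn(-273)=−, so -1.
(a,b)_3: α=4, u≡2; β=3, v≡2 (mod 3); (2|3)=-1, (2|3)=-1; sign (−1)^0·-1^3·-1^4 = -1.
(a,b)_7: α=13, u≡3; β=7, v≡5 (mod 7); (3|7)=-1, (5|7)=-1; sign (−1)^1·-1^7·-1^13 = -1.
(a,b)_5: α=5, u≡3; β=2, v≡3 (mod 5); (3|5)=-1, (3|5)=-1; sign (−1)^0·-1^2·-1^5 = -1.
(a,b)_23: α=-10, u≡14; β=-4, v≡13 (mod 23); (14|23)=-1, (13|23)=+1; sign (−1)^0·-1^-4·+1^-10 = +1.
(a,b)_43: α=2, u≡38; β=0, v≡2 (mod 43); (38|43)=+1, (2|43)=-1; sign (−1)^0·+1^0·-1^2 = +1.
(a,b)_2: α=-21, β=-12; u≡1, v≡7 (mod 8); ε(u)ε(v)=0·1, αω(v)=-21·0, βω(u)=-12·0; sum ≡ 0  ⇒  +1.
|Ram(-910, -273)| = 4, even; anisotropic at {3, 5, 7, ∞}.

[3, 5, 7, inf]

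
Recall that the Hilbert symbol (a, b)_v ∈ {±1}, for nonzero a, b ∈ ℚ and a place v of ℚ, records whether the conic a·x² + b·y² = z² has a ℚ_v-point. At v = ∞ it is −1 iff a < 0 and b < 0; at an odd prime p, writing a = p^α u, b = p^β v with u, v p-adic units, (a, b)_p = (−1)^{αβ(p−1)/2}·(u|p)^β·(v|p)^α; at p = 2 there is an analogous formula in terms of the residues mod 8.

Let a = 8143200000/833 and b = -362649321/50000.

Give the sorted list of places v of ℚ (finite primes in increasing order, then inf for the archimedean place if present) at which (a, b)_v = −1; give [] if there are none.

[2, 5]

Mod squares: a ≡ 96135, b ≡ -91205. Check v ∈ {∞, 2, 3, 5, 7, 13, 17, 29, 37, 47}.
v=37: a=37^0·(≡36), b=37^1·(≡6) mod 37; (36|37)=+1, (6|37)=-1; (−1)^{0·1·18}·(+1)^1·(-1)^0 = +1.
v=13: a=13^1·(≡5), b=13^0·(≡9) mod 13; (5|13)=-1, (9|13)=+1; (−1)^{1·0·6}·(-1)^0·(+1)^1 = +1.
v=7: a=7^-2·(≡4), b=7^0·(≡6) mod 7; (4|7)=+1, (6|7)=-1; (−1)^{-2·0·3}·(+1)^0·(-1)^-2 = +1.
v=2: v_2(a)=8, v_2(b)=-4; units ≡ 7, 3 (mod 8); ε·ε+αω+βω = 1·1+8·1+-4·0 ≡ 1  ⇒  (a,b)_2 = -1.
v=3: a=3^3·(≡2), b=3^2·(≡1) mod 3; (2|3)=-1, (1|3)=+1; (−1)^{3·2·1}·(-1)^2·(+1)^3 = +1.
v=17: a=17^-1·(≡11), b=17^1·(≡6) mod 17; (11|17)=-1, (6|17)=-1; (−1)^{-1·1·8}·(-1)^1·(-1)^-1 = +1.
v=∞: 96135 > 0 and -91205 < 0  ⇒  (a,b)_∞ = +1.
v=29: a=29^1·(≡5), b=29^1·(≡7) mod 29; (5|29)=+1, (7|29)=+1; (−1)^{1·1·14}·(+1)^1·(+1)^1 = +1.
v=47: a=47^0·(≡20), b=47^2·(≡35) mod 47; (20|47)=-1, (35|47)=-1; (−1)^{0·2·23}·(-1)^2·(-1)^0 = +1.
v=5: a=5^5·(≡3), b=5^-5·(≡4) mod 5; (3|5)=-1, (4|5)=+1; (−1)^{5·-5·2}·(-1)^-5·(+1)^5 = -1.
Ram(96135, -91205) = {2, 5}; no ℚ_2-point on the conic.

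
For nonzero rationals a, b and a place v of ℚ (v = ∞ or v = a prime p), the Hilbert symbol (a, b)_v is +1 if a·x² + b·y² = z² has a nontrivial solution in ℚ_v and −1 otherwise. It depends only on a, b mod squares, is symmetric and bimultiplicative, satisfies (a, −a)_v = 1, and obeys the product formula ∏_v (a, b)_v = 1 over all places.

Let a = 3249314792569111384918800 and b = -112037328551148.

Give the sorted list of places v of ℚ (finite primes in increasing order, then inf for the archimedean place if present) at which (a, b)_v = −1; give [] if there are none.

[7, 11, 13, 17, 19, 23]

Mod squares: a ≡ 96577, b ≡ -3003. Check v ∈ {∞, 2, 3, 5, 7, 11, 13, 17, 19, 23}.
v=7: a=7^2·(≡3), b=7^1·(≡3) mod 7; (3|7)=-1, (3|7)=-1; (−1)^{2·1·3}·(-1)^1·(-1)^2 = -1.
v=3: a=3^2·(≡1), b=3^1·(≡1) mod 3; (1|3)=+1, (1|3)=+1; (−1)^{2·1·1}·(+1)^1·(+1)^2 = +1.
v=13: a=13^5·(≡5), b=13^3·(≡3) mod 13; (5|13)=-1, (3|13)=+1; (−1)^{5·3·6}·(-1)^3·(+1)^5 = -1.
v=5: a=5^2·(≡2), b=5^0·(≡2) mod 5; (2|5)=-1, (2|5)=-1; (−1)^{2·0·2}·(-1)^0·(-1)^2 = +1.
v=2: v_2(a)=4, v_2(b)=2; units ≡ 1, 5 (mod 8); ε·ε+αω+βω = 0·0+4·1+2·0 ≡ 0  ⇒  (a,b)_2 = +1.
v=19: a=19^3·(≡12), b=19^2·(≡18) mod 19; (12|19)=-1, (18|19)=-1; (−1)^{3·2·9}·(-1)^2·(-1)^3 = -1.
v=17: a=17^3·(≡10), b=17^2·(≡12) mod 17; (10|17)=-1, (12|17)=-1; (−1)^{3·2·8}·(-1)^2·(-1)^3 = -1.
v=11: a=11^2·(≡8), b=11^1·(≡6) mod 11; (8|11)=-1, (6|11)=-1; (−1)^{2·1·5}·(-1)^1·(-1)^2 = -1.
v=23: a=23^3·(≡13), b=23^2·(≡21) mod 23; (13|23)=+1, (21|23)=-1; (−1)^{3·2·11}·(+1)^2·(-1)^3 = -1.
v=∞: 96577 > 0 and -3003 < 0  ⇒  (a,b)_∞ = +1.
(96577, -3003 / ℚ) ramifies at {7, 11, 13, 17, 19, 23}: a division algebra.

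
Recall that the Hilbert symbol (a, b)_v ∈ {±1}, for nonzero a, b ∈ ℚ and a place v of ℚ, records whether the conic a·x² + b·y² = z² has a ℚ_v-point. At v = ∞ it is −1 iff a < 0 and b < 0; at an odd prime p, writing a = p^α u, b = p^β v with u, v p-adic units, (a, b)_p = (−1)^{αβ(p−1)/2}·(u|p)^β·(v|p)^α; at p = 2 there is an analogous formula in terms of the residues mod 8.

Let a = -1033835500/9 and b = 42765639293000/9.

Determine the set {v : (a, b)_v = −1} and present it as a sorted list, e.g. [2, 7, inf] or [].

(a, b) ≡ (-10338355, 312385970) mod (ℚ^×)²; places V = {2, 3, 5, 13, 29, 37, 41, 43, 47, ∞}.
(a,b)_43: α=0, u≡38; β=1, v≡37 (mod 43); (38|43)=+1, (37|43)=-1; sign (−1)^0·+1^1·-1^0 = +1.
(a,b)_41: α=1, u≡31; β=1, v≡11 (mod 41); (31|41)=+1, (11|41)=-1; sign (−1)^0·+1^1·-1^1 = -1.
(a,b)_5: α=3, u≡4; β=3, v≡1 (mod 5); (4|5)=+1, (1|5)=+1; sign (−1)^0·+1^3·+1^3 = +1.
(a,b)_3: α=-2, u≡2; β=-2, v≡2 (mod 3); (2|3)=-1, (2|3)=-1; sign (−1)^0·-1^-2·-1^-2 = +1.
(a,b)_37: α=1, u≡26; β=2, v≡14 (mod 37); (26|37)=+1, (14|37)=-1; sign (−1)^0·+1^2·-1^1 = -1.
(a,b)_13: α=0, u≡12; β=1, v≡10 (mod 13); (12|13)=+1, (10|13)=+1; sign (−1)^0·+1^1·+1^0 = +1.
(a,b)_29: α=1, u≡19; β=1, v≡4 (mod 29); (19|29)=-1, (4|29)=+1; sign (−1)^0·-1^1·+1^1 = -1.
(a,b)_∞: sgn(-10338355)=−, sgn(312385970)=+, so +1.
(a,b)_2: α=2, β=3; u≡5, v≡1 (mod 8); ε(u)ε(v)=0·0, αω(v)=2·0, βω(u)=3·1; sum ≡ 1  ⇒  -1.
(a,b)_47: α=1, u≡28; β=1, v≡20 (mod 47); (28|47)=+1, (20|47)=-1; sign (−1)^1·+1^1·-1^1 = +1.
(-10338355, 312385970 / ℚ) ramifies at {2, 29, 37, 41}: a division algebra.

[2, 29, 37, 41]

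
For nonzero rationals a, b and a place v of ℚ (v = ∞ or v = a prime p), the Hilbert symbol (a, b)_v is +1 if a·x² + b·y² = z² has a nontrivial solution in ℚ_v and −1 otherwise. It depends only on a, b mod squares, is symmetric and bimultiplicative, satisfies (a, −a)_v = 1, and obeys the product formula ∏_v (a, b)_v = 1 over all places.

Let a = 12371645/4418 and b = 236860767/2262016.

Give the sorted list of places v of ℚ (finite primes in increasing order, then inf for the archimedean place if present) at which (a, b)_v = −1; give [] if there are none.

Mod squares: a ≡ 10, b ≡ 143. Check v ∈ {∞, 2, 3, 5, 11, 13, 47}.
v=2: v_2(a)=-1, v_2(b)=-10; units ≡ 5, 7 (mod 8); ε·ε+αω+βω = 0·1+-1·0+-10·1 ≡ 0  ⇒  (a,b)_2 = +1.
v=3: a=3^0·(≡1), b=3^4·(≡2) mod 3; (1|3)=+1, (2|3)=-1; (−1)^{0·4·1}·(+1)^4·(-1)^0 = +1.
v=11: a=11^4·(≡6), b=11^3·(≡6) mod 11; (6|11)=-1, (6|11)=-1; (−1)^{4·3·5}·(-1)^3·(-1)^4 = -1.
v=13: a=13^2·(≡12), b=13^3·(≡5) mod 13; (12|13)=+1, (5|13)=-1; (−1)^{2·3·6}·(+1)^3·(-1)^2 = +1.
v=5: a=5^1·(≡3), b=5^0·(≡2) mod 5; (3|5)=-1, (2|5)=-1; (−1)^{1·0·2}·(-1)^0·(-1)^1 = -1.
v=∞: 10 > 0 and 143 > 0  ⇒  (a,b)_∞ = +1.
v=47: a=47^-2·(≡35), b=47^-2·(≡1) mod 47; (35|47)=-1, (1|47)=+1; (−1)^{-2·-2·23}·(-1)^-2·(+1)^-2 = +1.
(10, 143 / ℚ) ramifies at {5, 11}: a division algebra.

[5, 11]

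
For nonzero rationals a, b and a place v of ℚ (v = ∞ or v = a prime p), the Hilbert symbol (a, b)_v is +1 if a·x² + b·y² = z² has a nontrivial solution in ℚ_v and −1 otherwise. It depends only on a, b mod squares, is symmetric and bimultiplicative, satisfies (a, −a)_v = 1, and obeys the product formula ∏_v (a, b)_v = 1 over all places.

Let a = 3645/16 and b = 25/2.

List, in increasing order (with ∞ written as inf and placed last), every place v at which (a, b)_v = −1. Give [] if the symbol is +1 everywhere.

Mod squares: a ≡ 5, b ≡ 2. Check v ∈ {∞, 2, 3, 5}.
v=∞: 5 > 0 and 2 > 0  ⇒  (a,b)_∞ = +1.
v=5: a=5^1·(≡4), b=5^2·(≡3) mod 5; (4|5)=+1, (3|5)=-1; (−1)^{1·2·2}·(+1)^2·(-1)^1 = -1.
v=2: v_2(a)=-4, v_2(b)=-1; units ≡ 5, 1 (mod 8); ε·ε+αω+βω = 0·0+-4·0+-1·1 ≡ 1  ⇒  (a,b)_2 = -1.
v=3: a=3^6·(≡2), b=3^0·(≡2) mod 3; (2|3)=-1, (2|3)=-1; (−1)^{6·0·1}·(-1)^0·(-1)^6 = +1.
Ram(5, 2) = {2, 5}; no ℚ_2-point on the conic.

[2, 5]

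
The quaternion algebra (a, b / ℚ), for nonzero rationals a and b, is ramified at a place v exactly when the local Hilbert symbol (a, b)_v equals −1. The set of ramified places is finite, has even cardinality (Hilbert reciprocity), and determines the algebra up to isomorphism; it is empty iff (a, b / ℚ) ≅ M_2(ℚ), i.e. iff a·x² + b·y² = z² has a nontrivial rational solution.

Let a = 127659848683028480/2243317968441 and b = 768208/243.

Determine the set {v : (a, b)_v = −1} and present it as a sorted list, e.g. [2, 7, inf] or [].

[3, 7]

Mod squares: a ≡ 5, b ≡ 399. Check v ∈ {∞, 2, 3, 5, 7, 11, 13, 19, 41}.
v=5: a=5^1·(≡1), b=5^0·(≡1) mod 5; (1|5)=+1, (1|5)=+1; (−1)^{1·0·2}·(+1)^0·(+1)^1 = +1.
v=∞: 5 > 0 and 399 > 0  ⇒  (a,b)_∞ = +1.
v=19: a=19^6·(≡1), b=19^3·(≡10) mod 19; (1|19)=+1, (10|19)=-1; (−1)^{6·3·9}·(+1)^3·(-1)^6 = +1.
v=2: v_2(a)=16, v_2(b)=4; units ≡ 5, 7 (mod 8); ε·ε+αω+βω = 0·1+16·0+4·1 ≡ 0  ⇒  (a,b)_2 = +1.
v=41: a=41^-4·(≡2), b=41^0·(≡3) mod 41; (2|41)=+1, (3|41)=-1; (−1)^{-4·0·20}·(+1)^0·(-1)^-4 = +1.
v=11: a=11^-2·(≡3), b=11^0·(≡1) mod 11; (3|11)=+1, (1|11)=+1; (−1)^{-2·0·5}·(+1)^0·(+1)^-2 = +1.
v=13: a=13^2·(≡8), b=13^0·(≡10) mod 13; (8|13)=-1, (10|13)=+1; (−1)^{2·0·6}·(-1)^0·(+1)^2 = +1.
v=7: a=7^2·(≡6), b=7^1·(≡1) mod 7; (6|7)=-1, (1|7)=+1; (−1)^{2·1·3}·(-1)^1·(+1)^2 = -1.
v=3: a=3^-8·(≡2), b=3^-5·(≡1) mod 3; (2|3)=-1, (1|3)=+1; (−1)^{-8·-5·1}·(-1)^-5·(+1)^-8 = -1.
|Ram(5, 399)| = 2, even; anisotropic at {3, 7}.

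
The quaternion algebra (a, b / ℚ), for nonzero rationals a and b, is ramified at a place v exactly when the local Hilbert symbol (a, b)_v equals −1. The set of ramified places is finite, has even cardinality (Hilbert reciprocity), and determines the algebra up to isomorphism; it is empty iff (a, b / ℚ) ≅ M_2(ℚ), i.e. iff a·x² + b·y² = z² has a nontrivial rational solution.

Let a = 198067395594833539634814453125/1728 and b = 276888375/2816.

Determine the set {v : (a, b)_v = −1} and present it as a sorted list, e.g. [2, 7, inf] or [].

Mod squares: a ≡ 10504815, b ≡ 1504085. Check v ∈ {∞, 2, 3, 5, 11, 19, 23, 29, 31, 41}.
v=23: a=23^4·(≡9), b=23^1·(≡8) mod 23; (9|23)=+1, (8|23)=+1; (−1)^{4·1·11}·(+1)^1·(+1)^4 = +1.
v=3: a=3^-3·(≡2), b=3^4·(≡2) mod 3; (2|3)=-1, (2|3)=-1; (−1)^{-3·4·1}·(-1)^4·(-1)^-3 = -1.
v=11: a=11^4·(≡8), b=11^-1·(≡9) mod 11; (8|11)=-1, (9|11)=+1; (−1)^{4·-1·5}·(-1)^-1·(+1)^4 = -1.
v=∞: 10504815 > 0 and 1504085 > 0  ⇒  (a,b)_∞ = +1.
v=19: a=19^1·(≡16), b=19^0·(≡16) mod 19; (16|19)=+1, (16|19)=+1; (−1)^{1·0·9}·(+1)^0·(+1)^1 = +1.
v=29: a=29^3·(≡7), b=29^1·(≡20) mod 29; (7|29)=+1, (20|29)=+1; (−1)^{3·1·14}·(+1)^1·(+1)^3 = +1.
v=5: a=5^11·(≡2), b=5^3·(≡2) mod 5; (2|5)=-1, (2|5)=-1; (−1)^{11·3·2}·(-1)^3·(-1)^11 = +1.
v=41: a=41^3·(≡3), b=41^1·(≡8) mod 41; (3|41)=-1, (8|41)=+1; (−1)^{3·1·20}·(-1)^1·(+1)^3 = -1.
v=31: a=31^1·(≡28), b=31^0·(≡12) mod 31; (28|31)=+1, (12|31)=-1; (−1)^{1·0·15}·(+1)^0·(-1)^1 = -1.
v=2: v_2(a)=-6, v_2(b)=-8; units ≡ 7, 5 (mod 8); ε·ε+αω+βω = 1·0+-6·1+-8·0 ≡ 0  ⇒  (a,b)_2 = +1.
Ram(10504815, 1504085) = {3, 11, 31, 41}; no ℚ_3-point on the conic.

[3, 11, 31, 41]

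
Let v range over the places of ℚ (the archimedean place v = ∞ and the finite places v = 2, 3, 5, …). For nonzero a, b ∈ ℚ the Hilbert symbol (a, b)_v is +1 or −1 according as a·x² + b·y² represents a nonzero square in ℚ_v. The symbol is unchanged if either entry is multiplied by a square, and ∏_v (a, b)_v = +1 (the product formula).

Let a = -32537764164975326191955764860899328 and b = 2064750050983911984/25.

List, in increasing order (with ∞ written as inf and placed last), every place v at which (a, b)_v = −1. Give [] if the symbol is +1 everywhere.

Mod squares: a ≡ -893, b ≡ 22342499. Check v ∈ {∞, 2, 3, 5, 7, 11, 13, 19, 23, 29, 41, 43, 47}.
v=19: a=19^3·(≡2), b=19^1·(≡4) mod 19; (2|19)=-1, (4|19)=+1; (−1)^{3·1·9}·(-1)^1·(+1)^3 = +1.
v=7: a=7^4·(≡3), b=7^4·(≡4) mod 7; (3|7)=-1, (4|7)=+1; (−1)^{4·4·3}·(-1)^4·(+1)^4 = +1.
v=5: a=5^0·(≡2), b=5^-2·(≡4) mod 5; (2|5)=-1, (4|5)=+1; (−1)^{0·-2·2}·(-1)^-2·(+1)^0 = +1.
v=47: a=47^5·(≡12), b=47^2·(≡44) mod 47; (12|47)=+1, (44|47)=-1; (−1)^{5·2·23}·(+1)^2·(-1)^5 = -1.
v=23: a=23^2·(≡1), b=23^1·(≡8) mod 23; (1|23)=+1, (8|23)=+1; (−1)^{2·1·11}·(+1)^1·(+1)^2 = +1.
v=29: a=29^2·(≡4), b=29^1·(≡15) mod 29; (4|29)=+1, (15|29)=-1; (−1)^{2·1·14}·(+1)^1·(-1)^2 = +1.
v=11: a=11^0·(≡4), b=11^2·(≡5) mod 11; (4|11)=+1, (5|11)=+1; (−1)^{0·2·5}·(+1)^2·(+1)^0 = +1.
v=∞: -893 < 0 and 22342499 > 0  ⇒  (a,b)_∞ = +1.
v=2: v_2(a)=12, v_2(b)=4; units ≡ 3, 3 (mod 8); ε·ε+αω+βω = 1·1+12·1+4·1 ≡ 1  ⇒  (a,b)_2 = -1.
v=41: a=41^2·(≡9), b=41^1·(≡4) mod 41; (9|41)=+1, (4|41)=+1; (−1)^{2·1·20}·(+1)^1·(+1)^2 = +1.
v=3: a=3^2·(≡1), b=3^2·(≡2) mod 3; (1|3)=+1, (2|3)=-1; (−1)^{2·2·1}·(+1)^2·(-1)^2 = +1.
v=13: a=13^2·(≡4), b=13^0·(≡9) mod 13; (4|13)=+1, (9|13)=+1; (−1)^{2·0·6}·(+1)^0·(+1)^2 = +1.
v=43: a=43^2·(≡17), b=43^1·(≡11) mod 43; (17|43)=+1, (11|43)=+1; (−1)^{2·1·21}·(+1)^1·(+1)^2 = +1.
Ram(-893, 22342499) = {2, 47}; no ℚ_2-point on the conic.

[2, 47]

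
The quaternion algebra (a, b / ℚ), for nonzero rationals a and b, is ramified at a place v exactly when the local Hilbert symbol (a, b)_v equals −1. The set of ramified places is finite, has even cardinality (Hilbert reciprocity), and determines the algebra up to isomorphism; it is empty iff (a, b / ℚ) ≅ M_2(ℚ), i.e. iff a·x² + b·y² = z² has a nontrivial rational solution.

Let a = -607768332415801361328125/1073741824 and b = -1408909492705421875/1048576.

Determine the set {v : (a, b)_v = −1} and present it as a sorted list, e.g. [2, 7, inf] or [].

[5, 7, 17, 29, 31, 37, 41, inf]

Mod squares: a ≡ -2666195765, b ≡ -7571347. Check v ∈ {∞, 2, 5, 7, 17, 23, 29, 31, 37, 41}.
v=29: a=29^3·(≡25), b=29^2·(≡18) mod 29; (25|29)=+1, (18|29)=-1; (−1)^{3·2·14}·(+1)^2·(-1)^3 = -1.
v=7: a=7^4·(≡5), b=7^3·(≡6) mod 7; (5|7)=-1, (6|7)=-1; (−1)^{4·3·3}·(-1)^3·(-1)^4 = -1.
v=41: a=41^1·(≡32), b=41^1·(≡27) mod 41; (32|41)=+1, (27|41)=-1; (−1)^{1·1·20}·(+1)^1·(-1)^1 = -1.
v=17: a=17^3·(≡16), b=17^2·(≡12) mod 17; (16|17)=+1, (12|17)=-1; (−1)^{3·2·8}·(+1)^2·(-1)^3 = -1.
v=2: v_2(a)=-30, v_2(b)=-20; units ≡ 3, 5 (mod 8); ε·ε+αω+βω = 1·0+-30·1+-20·1 ≡ 0  ⇒  (a,b)_2 = +1.
v=5: a=5^9·(≡2), b=5^6·(≡3) mod 5; (2|5)=-1, (3|5)=-1; (−1)^{9·6·2}·(-1)^6·(-1)^9 = -1.
v=∞: -2666195765 < 0 and -7571347 < 0  ⇒  (a,b)_∞ = -1.
v=31: a=31^1·(≡3), b=31^1·(≡22) mod 31; (3|31)=-1, (22|31)=-1; (−1)^{1·1·15}·(-1)^1·(-1)^1 = -1.
v=23: a=23^1·(≡6), b=23^1·(≡21) mod 23; (6|23)=+1, (21|23)=-1; (−1)^{1·1·11}·(+1)^1·(-1)^1 = +1.
v=37: a=37^1·(≡2), b=37^1·(≡3) mod 37; (2|37)=-1, (3|37)=+1; (−1)^{1·1·18}·(-1)^1·(+1)^1 = -1.
(-2666195765, -7571347 / ℚ) ramifies at {5, 7, 17, 29, 31, 37, 41, ∞}: a division algebra.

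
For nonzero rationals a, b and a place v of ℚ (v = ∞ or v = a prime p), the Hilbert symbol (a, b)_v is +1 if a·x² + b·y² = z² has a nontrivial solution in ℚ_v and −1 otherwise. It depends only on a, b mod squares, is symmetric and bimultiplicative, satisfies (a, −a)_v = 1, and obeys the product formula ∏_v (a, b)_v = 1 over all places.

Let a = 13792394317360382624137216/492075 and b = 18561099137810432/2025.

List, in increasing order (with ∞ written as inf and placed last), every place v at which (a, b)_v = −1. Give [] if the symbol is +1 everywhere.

[2, 3, 23, 29]

(a, b) ≡ (14007, 203) mod (ℚ^×)²; places V = {2, 3, 5, 7, 23, 29, ∞}.
(a,b)_5: α=-2, u≡2; β=-2, v≡2 (mod 5); (2|5)=-1, (2|5)=-1; sign (−1)^0·-1^-2·-1^-2 = +1.
(a,b)_∞: sgn(14007)=+, sgn(203)=+, so +1.
(a,b)_2: α=26, β=22; u≡7, v≡3 (mod 8); ε(u)ε(v)=1·1, αω(v)=26·1, βω(u)=22·0; sum ≡ 1  ⇒  -1.
(a,b)_23: α=3, u≡7; β=2, v≡5 (mod 23); (7|23)=-1, (5|23)=-1; sign (−1)^0·-1^2·-1^3 = -1.
(a,b)_3: α=-9, u≡1; β=-4, v≡2 (mod 3); (1|3)=+1, (2|3)=-1; sign (−1)^0·+1^-4·-1^-9 = -1.
(a,b)_7: α=7, u≡6; β=3, v≡4 (mod 7); (6|7)=-1, (4|7)=+1; sign (−1)^1·-1^3·+1^7 = +1.
(a,b)_29: α=5, u≡11; β=3, v≡6 (mod 29); (11|29)=-1, (6|29)=+1; sign (−1)^0·-1^3·+1^5 = -1.
(14007, 203 / ℚ) ramifies at {2, 3, 23, 29}: a division algebra.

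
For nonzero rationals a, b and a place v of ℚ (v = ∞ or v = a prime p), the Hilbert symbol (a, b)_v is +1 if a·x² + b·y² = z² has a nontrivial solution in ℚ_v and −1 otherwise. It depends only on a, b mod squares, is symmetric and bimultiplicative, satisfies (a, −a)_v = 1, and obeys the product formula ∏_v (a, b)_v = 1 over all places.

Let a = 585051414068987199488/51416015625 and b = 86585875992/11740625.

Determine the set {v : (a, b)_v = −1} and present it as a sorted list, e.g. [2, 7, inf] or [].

[2, 23]

Mod squares: a ≡ 130, b ≡ 397670. Check v ∈ {∞, 2, 3, 5, 7, 11, 13, 17, 19, 23}.
v=5: a=5^-11·(≡1), b=5^-5·(≡1) mod 5; (1|5)=+1, (1|5)=+1; (−1)^{-11·-5·2}·(+1)^-5·(+1)^-11 = +1.
v=7: a=7^2·(≡1), b=7^1·(≡5) mod 7; (1|7)=+1, (5|7)=-1; (−1)^{2·1·3}·(+1)^1·(-1)^2 = +1.
v=11: a=11^4·(≡1), b=11^2·(≡4) mod 11; (1|11)=+1, (4|11)=+1; (−1)^{4·2·5}·(+1)^2·(+1)^4 = +1.
v=23: a=23^2·(≡15), b=23^1·(≡11) mod 23; (15|23)=-1, (11|23)=-1; (−1)^{2·1·11}·(-1)^1·(-1)^2 = -1.
v=13: a=13^-1·(≡1), b=13^-1·(≡9) mod 13; (1|13)=+1, (9|13)=+1; (−1)^{-1·-1·6}·(+1)^-1·(+1)^-1 = +1.
v=∞: 130 > 0 and 397670 > 0  ⇒  (a,b)_∞ = +1.
v=2: v_2(a)=15, v_2(b)=3; units ≡ 1, 3 (mod 8); ε·ε+αω+βω = 0·1+15·1+3·0 ≡ 1  ⇒  (a,b)_2 = -1.
v=17: a=17^0·(≡11), b=17^-2·(≡10) mod 17; (11|17)=-1, (10|17)=-1; (−1)^{0·-2·8}·(-1)^-2·(-1)^0 = +1.
v=19: a=19^6·(≡9), b=19^3·(≡1) mod 19; (9|19)=+1, (1|19)=+1; (−1)^{6·3·9}·(+1)^3·(+1)^6 = +1.
v=3: a=3^-4·(≡1), b=3^4·(≡2) mod 3; (1|3)=+1, (2|3)=-1; (−1)^{-4·4·1}·(+1)^4·(-1)^-4 = +1.
(130, 397670 / ℚ) ramifies at {2, 23}: a division algebra.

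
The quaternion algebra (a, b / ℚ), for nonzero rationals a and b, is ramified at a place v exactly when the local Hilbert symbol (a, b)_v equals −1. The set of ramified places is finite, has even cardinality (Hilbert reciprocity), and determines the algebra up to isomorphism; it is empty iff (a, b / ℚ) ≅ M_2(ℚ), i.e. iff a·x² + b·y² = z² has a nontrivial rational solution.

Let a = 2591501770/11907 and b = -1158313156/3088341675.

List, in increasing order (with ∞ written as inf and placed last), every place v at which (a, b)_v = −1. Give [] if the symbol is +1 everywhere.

[2, 5, 23, 29]

(a, b) ≡ (380190, -3) mod (ℚ^×)²; places V = {2, 3, 5, 7, 11, 13, 17, 19, 23, 29, 31, ∞}.
(a,b)_3: α=-5, u≡1; β=-5, v≡2 (mod 3); (1|3)=+1, (2|3)=-1; sign (−1)^1·+1^-5·-1^-5 = +1.
(a,b)_19: α=1, u≡15; β=0, v≡1 (mod 19); (15|19)=-1, (1|19)=+1; sign (−1)^0·-1^0·+1^1 = +1.
(a,b)_∞: sgn(380190)=+, sgn(-3)=−, so +1.
(a,b)_29: α=1, u≡3; β=0, v≡2 (mod 29); (3|29)=-1, (2|29)=-1; sign (−1)^0·-1^0·-1^1 = -1.
(a,b)_7: α=-2, u≡5; β=2, v≡2 (mod 7); (5|7)=-1, (2|7)=+1; sign (−1)^0·-1^2·+1^-2 = +1.
(a,b)_31: α=0, u≡3; β=-2, v≡8 (mod 31); (3|31)=-1, (8|31)=+1; sign (−1)^0·-1^-2·+1^0 = +1.
(a,b)_17: α=0, u≡16; β=2, v≡3 (mod 17); (16|17)=+1, (3|17)=-1; sign (−1)^0·+1^2·-1^0 = +1.
(a,b)_2: α=1, β=2; u≡7, v≡5 (mod 8); ε(u)ε(v)=1·0, αω(v)=1·1, βω(u)=2·0; sum ≡ 1  ⇒  -1.
(a,b)_5: α=1, u≡2; β=-2, v≡2 (mod 5); (2|5)=-1, (2|5)=-1; sign (−1)^0·-1^-2·-1^1 = -1.
(a,b)_13: α=2, u≡2; β=2, v≡9 (mod 13); (2|13)=-1, (9|13)=+1; sign (−1)^0·-1^2·+1^2 = +1.
(a,b)_23: α=1, u≡16; β=-2, v≡7 (mod 23); (16|23)=+1, (7|23)=-1; sign (−1)^0·+1^-2·-1^1 = -1.
(a,b)_11: α=2, u≡8; β=2, v≡2 (mod 11); (8|11)=-1, (2|11)=-1; sign (−1)^0·-1^2·-1^2 = +1.
|Ram(380190, -3)| = 4, even; anisotropic at {2, 5, 23, 29}.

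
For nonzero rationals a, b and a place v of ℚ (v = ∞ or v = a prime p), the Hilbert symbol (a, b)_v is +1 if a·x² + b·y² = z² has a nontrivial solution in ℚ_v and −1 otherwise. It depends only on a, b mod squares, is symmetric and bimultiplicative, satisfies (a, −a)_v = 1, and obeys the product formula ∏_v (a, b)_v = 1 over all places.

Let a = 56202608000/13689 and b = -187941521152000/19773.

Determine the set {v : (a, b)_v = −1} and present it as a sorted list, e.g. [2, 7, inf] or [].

[2, 5, 13, 19]

Mod squares: a ≡ 14630, b ≡ -910. Check v ∈ {∞, 2, 3, 5, 7, 11, 13, 19}.
v=11: a=11^1·(≡8), b=11^2·(≡1) mod 11; (8|11)=-1, (1|11)=+1; (−1)^{1·2·5}·(-1)^2·(+1)^1 = +1.
v=7: a=7^5·(≡4), b=7^5·(≡5) mod 7; (4|7)=+1, (5|7)=-1; (−1)^{5·5·3}·(+1)^5·(-1)^5 = +1.
v=∞: 14630 > 0 and -910 < 0  ⇒  (a,b)_∞ = +1.
v=5: a=5^3·(≡1), b=5^3·(≡3) mod 5; (1|5)=+1, (3|5)=-1; (−1)^{3·3·2}·(+1)^3·(-1)^3 = -1.
v=13: a=13^-2·(≡2), b=13^-3·(≡11) mod 13; (2|13)=-1, (11|13)=-1; (−1)^{-2·-3·6}·(-1)^-3·(-1)^-2 = -1.
v=3: a=3^-4·(≡2), b=3^-2·(≡2) mod 3; (2|3)=-1, (2|3)=-1; (−1)^{-4·-2·1}·(-1)^-2·(-1)^-4 = +1.
v=19: a=19^1·(≡10), b=19^2·(≡18) mod 19; (10|19)=-1, (18|19)=-1; (−1)^{1·2·9}·(-1)^2·(-1)^1 = -1.
v=2: v_2(a)=7, v_2(b)=11; units ≡ 3, 1 (mod 8); ε·ε+αω+βω = 1·0+7·0+11·1 ≡ 1  ⇒  (a,b)_2 = -1.
|Ram(14630, -910)| = 4, even; anisotropic at {2, 5, 13, 19}.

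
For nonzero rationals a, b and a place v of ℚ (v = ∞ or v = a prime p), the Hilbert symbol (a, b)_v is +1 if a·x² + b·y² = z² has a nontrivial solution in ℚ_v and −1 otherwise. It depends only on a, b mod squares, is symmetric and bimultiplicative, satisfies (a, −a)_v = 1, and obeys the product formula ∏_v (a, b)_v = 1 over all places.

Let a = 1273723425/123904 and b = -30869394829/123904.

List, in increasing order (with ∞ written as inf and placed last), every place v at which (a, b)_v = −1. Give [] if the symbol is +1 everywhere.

[19, 41]

Mod squares: a ≡ 33497, b ≡ -301. Check v ∈ {∞, 2, 3, 5, 7, 11, 13, 19, 41, 43}.
v=41: a=41^1·(≡14), b=41^2·(≡34) mod 41; (14|41)=-1, (34|41)=-1; (−1)^{1·2·20}·(-1)^2·(-1)^1 = -1.
v=13: a=13^2·(≡10), b=13^2·(≡11) mod 13; (10|13)=+1, (11|13)=-1; (−1)^{2·2·6}·(+1)^2·(-1)^2 = +1.
v=∞: 33497 > 0 and -301 < 0  ⇒  (a,b)_∞ = +1.
v=5: a=5^2·(≡3), b=5^0·(≡4) mod 5; (3|5)=-1, (4|5)=+1; (−1)^{2·0·2}·(-1)^0·(+1)^2 = +1.
v=43: a=43^1·(≡42), b=43^1·(≡25) mod 43; (42|43)=-1, (25|43)=+1; (−1)^{1·1·21}·(-1)^1·(+1)^1 = +1.
v=19: a=19^1·(≡18), b=19^2·(≡12) mod 19; (18|19)=-1, (12|19)=-1; (−1)^{1·2·9}·(-1)^2·(-1)^1 = -1.
v=7: a=7^0·(≡4), b=7^1·(≡6) mod 7; (4|7)=+1, (6|7)=-1; (−1)^{0·1·3}·(+1)^1·(-1)^0 = +1.
v=2: v_2(a)=-10, v_2(b)=-10; units ≡ 1, 3 (mod 8); ε·ε+αω+βω = 0·1+-10·1+-10·0 ≡ 0  ⇒  (a,b)_2 = +1.
v=3: a=3^2·(≡2), b=3^0·(≡2) mod 3; (2|3)=-1, (2|3)=-1; (−1)^{2·0·1}·(-1)^0·(-1)^2 = +1.
v=11: a=11^-2·(≡7), b=11^-2·(≡2) mod 11; (7|11)=-1, (2|11)=-1; (−1)^{-2·-2·5}·(-1)^-2·(-1)^-2 = +1.
|Ram(33497, -301)| = 2, even; anisotropic at {19, 41}.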